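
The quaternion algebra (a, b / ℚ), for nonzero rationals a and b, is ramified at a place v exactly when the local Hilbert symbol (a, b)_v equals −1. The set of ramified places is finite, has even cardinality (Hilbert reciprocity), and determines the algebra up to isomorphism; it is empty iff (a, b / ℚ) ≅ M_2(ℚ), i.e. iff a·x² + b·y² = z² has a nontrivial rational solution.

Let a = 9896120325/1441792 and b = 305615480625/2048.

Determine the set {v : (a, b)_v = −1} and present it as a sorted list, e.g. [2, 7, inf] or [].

Mod squares: a ≡ 7854, b ≡ 2. Check v ∈ {∞, 2, 3, 5, 7, 11, 13, 17}.
v=11: a=11^-1·(≡2), b=11^0·(≡2) mod 11; (2|11)=-1, (2|11)=-1; (−1)^{-1·0·5}·(-1)^0·(-1)^-1 = -1.
v=∞: 7854 > 0 and 2 > 0  ⇒  (a,b)_∞ = +1.
v=5: a=5^2·(≡4), b=5^4·(≡3) mod 5; (4|5)=+1, (3|5)=-1; (−1)^{2·4·2}·(+1)^4·(-1)^2 = +1.
v=13: a=13^2·(≡11), b=13^2·(≡8) mod 13; (11|13)=-1, (8|13)=-1; (−1)^{2·2·6}·(-1)^2·(-1)^2 = +1.
v=7: a=7^1·(≡1), b=7^2·(≡2) mod 7; (1|7)=+1, (2|7)=+1; (−1)^{1·2·3}·(+1)^2·(+1)^1 = +1.
v=17: a=17^1·(≡3), b=17^0·(≡9) mod 17; (3|17)=-1, (9|17)=+1; (−1)^{1·0·8}·(-1)^0·(+1)^1 = +1.
v=2: v_2(a)=-17, v_2(b)=-11; units ≡ 7, 1 (mod 8); ε·ε+αω+βω = 1·0+-17·0+-11·0 ≡ 0  ⇒  (a,b)_2 = +1.
v=3: a=3^9·(≡2), b=3^10·(≡2) mod 3; (2|3)=-1, (2|3)=-1; (−1)^{9·10·1}·(-1)^10·(-1)^9 = -1.
(7854, 2 / ℚ) ramifies at {3, 11}: a division algebra.

[3, 11]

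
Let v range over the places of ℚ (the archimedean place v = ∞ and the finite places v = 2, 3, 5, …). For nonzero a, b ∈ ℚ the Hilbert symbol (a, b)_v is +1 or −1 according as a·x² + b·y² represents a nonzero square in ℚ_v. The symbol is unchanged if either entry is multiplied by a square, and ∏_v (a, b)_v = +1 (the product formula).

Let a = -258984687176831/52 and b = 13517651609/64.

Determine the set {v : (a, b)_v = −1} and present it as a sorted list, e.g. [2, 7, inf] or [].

[13, 23]

(a, b) ≡ (-1547, 161) mod (ℚ^×)²; places V = {2, 7, 11, 13, 17, 23, ∞}.
(a,b)_13: α=-1, u≡2; β=0, v≡6 (mod 13); (2|13)=-1, (6|13)=-1; sign (−1)^0·-1^0·-1^-1 = -1.
(a,b)_2: α=-2, β=-6; u≡5, v≡1 (mod 8); ε(u)ε(v)=0·0, αω(v)=-2·0, βω(u)=-6·1; sum ≡ 0  ⇒  +1.
(a,b)_23: α=2, u≡22; β=1, v≡20 (mod 23); (22|23)=-1, (20|23)=-1; sign (−1)^0·-1^1·-1^2 = -1.
(a,b)_11: α=2, u≡3; β=2, v≡7 (mod 11); (3|11)=+1, (7|11)=-1; sign (−1)^0·+1^2·-1^2 = +1.
(a,b)_7: α=7, u≡5; β=5, v≡1 (mod 7); (5|7)=-1, (1|7)=+1; sign (−1)^1·-1^5·+1^7 = +1.
(a,b)_∞: sgn(-1547)=−, sgn(161)=+, so +1.
(a,b)_17: α=3, u≡3; β=2, v≡1 (mod 17); (3|17)=-1, (1|17)=+1; sign (−1)^0·-1^2·+1^3 = +1.
|Ram(-1547, 161)| = 2, even; anisotropic at {13, 23}.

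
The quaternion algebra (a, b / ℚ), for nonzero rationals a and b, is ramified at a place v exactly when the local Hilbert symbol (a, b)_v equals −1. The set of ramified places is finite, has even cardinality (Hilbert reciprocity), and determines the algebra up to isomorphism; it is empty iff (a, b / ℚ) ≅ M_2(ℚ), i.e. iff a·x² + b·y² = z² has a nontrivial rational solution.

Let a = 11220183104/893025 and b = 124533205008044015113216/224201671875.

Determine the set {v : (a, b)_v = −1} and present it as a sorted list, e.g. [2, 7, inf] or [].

[3, 37]

Mod squares: a ≡ 1961, b ≡ 2006103. Check v ∈ {∞, 2, 3, 5, 7, 11, 13, 23, 31, 37, 53}.
v=37: a=37^1·(≡26), b=37^3·(≡13) mod 37; (26|37)=+1, (13|37)=-1; (−1)^{1·3·18}·(+1)^3·(-1)^1 = -1.
v=13: a=13^2·(≡6), b=13^2·(≡5) mod 13; (6|13)=-1, (5|13)=-1; (−1)^{2·2·6}·(-1)^2·(-1)^2 = +1.
v=5: a=5^-2·(≡4), b=5^-6·(≡3) mod 5; (4|5)=+1, (3|5)=-1; (−1)^{-2·-6·2}·(+1)^-6·(-1)^-2 = +1.
v=11: a=11^0·(≡9), b=11^1·(≡3) mod 11; (9|11)=+1, (3|11)=+1; (−1)^{0·1·5}·(+1)^1·(+1)^0 = +1.
v=23: a=23^2·(≡9), b=23^4·(≡10) mod 23; (9|23)=+1, (10|23)=-1; (−1)^{2·4·11}·(+1)^4·(-1)^2 = +1.
v=7: a=7^-2·(≡1), b=7^0·(≡1) mod 7; (1|7)=+1, (1|7)=+1; (−1)^{-2·0·3}·(+1)^0·(+1)^-2 = +1.
v=3: a=3^-6·(≡2), b=3^-15·(≡1) mod 3; (2|3)=-1, (1|3)=+1; (−1)^{-6·-15·1}·(-1)^-15·(+1)^-6 = -1.
v=31: a=31^0·(≡25), b=31^1·(≡2) mod 31; (25|31)=+1, (2|31)=+1; (−1)^{0·1·15}·(+1)^1·(+1)^0 = +1.
v=∞: 1961 > 0 and 2006103 > 0  ⇒  (a,b)_∞ = +1.
v=53: a=53^1·(≡25), b=53^3·(≡7) mod 53; (25|53)=+1, (7|53)=+1; (−1)^{1·3·26}·(+1)^3·(+1)^1 = +1.
v=2: v_2(a)=6, v_2(b)=10; units ≡ 1, 7 (mod 8); ε·ε+αω+βω = 0·1+6·0+10·0 ≡ 0  ⇒  (a,b)_2 = +1.
|Ram(1961, 2006103)| = 2, even; anisotropic at {3, 37}.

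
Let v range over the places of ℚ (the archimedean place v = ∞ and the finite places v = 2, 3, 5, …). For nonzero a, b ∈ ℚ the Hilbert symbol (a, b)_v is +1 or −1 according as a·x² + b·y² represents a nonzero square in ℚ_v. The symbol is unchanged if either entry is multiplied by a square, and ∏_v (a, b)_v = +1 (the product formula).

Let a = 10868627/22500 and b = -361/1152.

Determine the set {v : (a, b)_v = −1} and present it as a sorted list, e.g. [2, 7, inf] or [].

Mod squares: a ≡ 30107, b ≡ -2. Check v ∈ {∞, 2, 3, 5, 7, 11, 17, 19, 23}.
v=17: a=17^1·(≡7), b=17^0·(≡1) mod 17; (7|17)=-1, (1|17)=+1; (−1)^{1·0·8}·(-1)^0·(+1)^1 = +1.
v=11: a=11^1·(≡3), b=11^0·(≡3) mod 11; (3|11)=+1, (3|11)=+1; (−1)^{1·0·5}·(+1)^0·(+1)^1 = +1.
v=19: a=19^2·(≡17), b=19^2·(≡11) mod 19; (17|19)=+1, (11|19)=+1; (−1)^{2·2·9}·(+1)^2·(+1)^2 = +1.
v=23: a=23^1·(≡10), b=23^0·(≡15) mod 23; (10|23)=-1, (15|23)=-1; (−1)^{1·0·11}·(-1)^0·(-1)^1 = -1.
v=2: v_2(a)=-2, v_2(b)=-7; units ≡ 3, 7 (mod 8); ε·ε+αω+βω = 1·1+-2·0+-7·1 ≡ 0  ⇒  (a,b)_2 = +1.
v=7: a=7^1·(≡6), b=7^0·(≡6) mod 7; (6|7)=-1, (6|7)=-1; (−1)^{1·0·3}·(-1)^0·(-1)^1 = -1.
v=3: a=3^-2·(≡2), b=3^-2·(≡1) mod 3; (2|3)=-1, (1|3)=+1; (−1)^{-2·-2·1}·(-1)^-2·(+1)^-2 = +1.
v=5: a=5^-4·(≡2), b=5^0·(≡2) mod 5; (2|5)=-1, (2|5)=-1; (−1)^{-4·0·2}·(-1)^0·(-1)^-4 = +1.
v=∞: 30107 > 0 and -2 < 0  ⇒  (a,b)_∞ = +1.
Ram(30107, -2) = {7, 23}; no ℚ_7-point on the conic.

[7, 23]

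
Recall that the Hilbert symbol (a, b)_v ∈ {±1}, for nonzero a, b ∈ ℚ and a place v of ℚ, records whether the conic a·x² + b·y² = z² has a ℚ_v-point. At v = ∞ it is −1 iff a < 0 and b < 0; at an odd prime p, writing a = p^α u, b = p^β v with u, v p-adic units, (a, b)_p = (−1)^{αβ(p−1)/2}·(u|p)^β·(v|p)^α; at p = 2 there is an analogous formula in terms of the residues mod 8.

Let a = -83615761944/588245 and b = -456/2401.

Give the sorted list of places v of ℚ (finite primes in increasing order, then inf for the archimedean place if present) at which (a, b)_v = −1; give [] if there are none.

[3, 11, 17, 19, 29, inf]

Mod squares: a ≡ -40184430, b ≡ -114. Check v ∈ {∞, 2, 3, 5, 7, 11, 13, 17, 19, 29}.
v=19: a=19^1·(≡18), b=19^1·(≡2) mod 19; (18|19)=-1, (2|19)=-1; (−1)^{1·1·9}·(-1)^1·(-1)^1 = -1.
v=3: a=3^3·(≡1), b=3^1·(≡1) mod 3; (1|3)=+1, (1|3)=+1; (−1)^{3·1·1}·(+1)^1·(+1)^3 = -1.
v=2: v_2(a)=3, v_2(b)=3; units ≡ 1, 7 (mod 8); ε·ε+αω+βω = 0·1+3·0+3·0 ≡ 0  ⇒  (a,b)_2 = +1.
v=5: a=5^-1·(≡4), b=5^0·(≡4) mod 5; (4|5)=+1, (4|5)=+1; (−1)^{-1·0·2}·(+1)^0·(+1)^-1 = +1.
v=7: a=7^-6·(≡4), b=7^-4·(≡6) mod 7; (4|7)=+1, (6|7)=-1; (−1)^{-6·-4·3}·(+1)^-4·(-1)^-6 = +1.
v=13: a=13^1·(≡3), b=13^0·(≡10) mod 13; (3|13)=+1, (10|13)=+1; (−1)^{1·0·6}·(+1)^0·(+1)^1 = +1.
v=11: a=11^1·(≡5), b=11^0·(≡2) mod 11; (5|11)=+1, (2|11)=-1; (−1)^{1·0·5}·(+1)^0·(-1)^1 = -1.
v=∞: -40184430 < 0 and -114 < 0  ⇒  (a,b)_∞ = -1.
v=17: a=17^3·(≡13), b=17^0·(≡5) mod 17; (13|17)=+1, (5|17)=-1; (−1)^{3·0·8}·(+1)^0·(-1)^3 = -1.
v=29: a=29^1·(≡11), b=29^0·(≡18) mod 29; (11|29)=-1, (18|29)=-1; (−1)^{1·0·14}·(-1)^0·(-1)^1 = -1.
|Ram(-40184430, -114)| = 6, even; anisotropic at {3, 11, 17, 19, 29, ∞}.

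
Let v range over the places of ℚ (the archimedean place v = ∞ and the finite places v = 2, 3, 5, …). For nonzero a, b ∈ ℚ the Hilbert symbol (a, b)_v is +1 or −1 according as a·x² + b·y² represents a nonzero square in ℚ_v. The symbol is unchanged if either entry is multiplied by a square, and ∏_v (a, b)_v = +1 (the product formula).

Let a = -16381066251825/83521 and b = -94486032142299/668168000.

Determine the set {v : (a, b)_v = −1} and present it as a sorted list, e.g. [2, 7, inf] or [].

Mod squares: a ≡ -57, b ≡ -95. Check v ∈ {∞, 2, 3, 5, 7, 11, 17, 19, 23}.
v=5: a=5^2·(≡2), b=5^-3·(≡4) mod 5; (2|5)=-1, (4|5)=+1; (−1)^{2·-3·2}·(-1)^-3·(+1)^2 = -1.
v=∞: -57 < 0 and -95 < 0  ⇒  (a,b)_∞ = -1.
v=19: a=19^5·(≡9), b=19^3·(≡12) mod 19; (9|19)=+1, (12|19)=-1; (−1)^{5·3·9}·(+1)^3·(-1)^5 = +1.
v=2: v_2(a)=0, v_2(b)=-6; units ≡ 7, 1 (mod 8); ε·ε+αω+βω = 1·0+0·0+-6·0 ≡ 0  ⇒  (a,b)_2 = +1.
v=7: a=7^0·(≡3), b=7^2·(≡6) mod 7; (3|7)=-1, (6|7)=-1; (−1)^{0·2·3}·(-1)^2·(-1)^0 = +1.
v=17: a=17^-4·(≡12), b=17^-4·(≡6) mod 17; (12|17)=-1, (6|17)=-1; (−1)^{-4·-4·8}·(-1)^-4·(-1)^-4 = +1.
v=3: a=3^7·(≡2), b=3^12·(≡1) mod 3; (2|3)=-1, (1|3)=+1; (−1)^{7·12·1}·(-1)^12·(+1)^7 = +1.
v=23: a=23^0·(≡13), b=23^2·(≡5) mod 23; (13|23)=+1, (5|23)=-1; (−1)^{0·2·11}·(+1)^2·(-1)^0 = +1.
v=11: a=11^2·(≡3), b=11^0·(≡1) mod 11; (3|11)=+1, (1|11)=+1; (−1)^{2·0·5}·(+1)^0·(+1)^2 = +1.
Ram(-57, -95) = {5, ∞}; no ℚ_5-point on the conic.

[5, inf]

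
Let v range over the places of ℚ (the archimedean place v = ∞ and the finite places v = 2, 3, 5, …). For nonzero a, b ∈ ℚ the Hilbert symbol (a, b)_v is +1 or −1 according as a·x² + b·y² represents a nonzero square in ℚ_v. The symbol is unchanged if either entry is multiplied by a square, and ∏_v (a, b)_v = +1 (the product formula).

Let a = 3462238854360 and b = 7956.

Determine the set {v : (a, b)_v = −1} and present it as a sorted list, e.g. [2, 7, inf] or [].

[2, 13]

Mod squares: a ≡ 24310, b ≡ 221. Check v ∈ {∞, 2, 3, 5, 11, 13, 17}.
v=5: a=5^1·(≡2), b=5^0·(≡1) mod 5; (2|5)=-1, (1|5)=+1; (−1)^{1·0·2}·(-1)^0·(+1)^1 = +1.
v=2: v_2(a)=3, v_2(b)=2; units ≡ 3, 5 (mod 8); ε·ε+αω+βω = 1·0+3·1+2·1 ≡ 1  ⇒  (a,b)_2 = -1.
v=17: a=17^3·(≡16), b=17^1·(≡9) mod 17; (16|17)=+1, (9|17)=+1; (−1)^{3·1·8}·(+1)^1·(+1)^3 = +1.
v=13: a=13^3·(≡2), b=13^1·(≡1) mod 13; (2|13)=-1, (1|13)=+1; (−1)^{3·1·6}·(-1)^1·(+1)^3 = -1.
v=∞: 24310 > 0 and 221 > 0  ⇒  (a,b)_∞ = +1.
v=3: a=3^6·(≡1), b=3^2·(≡2) mod 3; (1|3)=+1, (2|3)=-1; (−1)^{6·2·1}·(+1)^2·(-1)^6 = +1.
v=11: a=11^1·(≡10), b=11^0·(≡3) mod 11; (10|11)=-1, (3|11)=+1; (−1)^{1·0·5}·(-1)^0·(+1)^1 = +1.
|Ram(24310, 221)| = 2, even; anisotropic at {2, 13}.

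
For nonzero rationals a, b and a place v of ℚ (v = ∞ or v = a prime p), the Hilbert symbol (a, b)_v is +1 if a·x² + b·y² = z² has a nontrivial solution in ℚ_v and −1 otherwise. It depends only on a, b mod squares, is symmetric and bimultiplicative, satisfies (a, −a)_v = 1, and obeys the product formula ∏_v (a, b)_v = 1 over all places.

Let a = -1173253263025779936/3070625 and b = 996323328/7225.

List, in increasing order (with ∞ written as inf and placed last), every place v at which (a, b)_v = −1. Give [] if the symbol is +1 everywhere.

(a, b) ≡ (-4862, 3003) mod (ℚ^×)²; places V = {2, 3, 5, 7, 11, 13, 17, 19, ∞}.
(a,b)_∞: sgn(-4862)=−, sgn(3003)=+, so +1.
(a,b)_11: α=1, u≡1; β=1, v≡5 (mod 11); (1|11)=+1, (5|11)=+1; sign (−1)^1·+1^1·+1^1 = -1.
(a,b)_2: α=5, β=12; u≡1, v≡3 (mod 8); ε(u)ε(v)=0·1, αω(v)=5·1, βω(u)=12·0; sum ≡ 1  ⇒  -1.
(a,b)_3: α=6, u≡1; β=5, v≡2 (mod 3); (1|3)=+1, (2|3)=-1; sign (−1)^0·+1^5·-1^6 = +1.
(a,b)_17: α=-3, u≡11; β=-2, v≡14 (mod 17); (11|17)=-1, (14|17)=-1; sign (−1)^0·-1^-2·-1^-3 = -1.
(a,b)_7: α=8, u≡3; β=1, v≡1 (mod 7); (3|7)=-1, (1|7)=+1; sign (−1)^0·-1^1·+1^8 = -1.
(a,b)_5: α=-4, u≡3; β=-2, v≡2 (mod 5); (3|5)=-1, (2|5)=-1; sign (−1)^0·-1^-2·-1^-4 = +1.
(a,b)_13: α=3, u≡4; β=1, v≡3 (mod 13); (4|13)=+1, (3|13)=+1; sign (−1)^0·+1^1·+1^3 = +1.
(a,b)_19: α=2, u≡2; β=0, v≡11 (mod 19); (2|19)=-1, (11|19)=+1; sign (−1)^0·-1^0·+1^2 = +1.
Ram(-4862, 3003) = {2, 7, 11, 17}; no ℚ_2-point on the conic.

[2, 7, 11, 17]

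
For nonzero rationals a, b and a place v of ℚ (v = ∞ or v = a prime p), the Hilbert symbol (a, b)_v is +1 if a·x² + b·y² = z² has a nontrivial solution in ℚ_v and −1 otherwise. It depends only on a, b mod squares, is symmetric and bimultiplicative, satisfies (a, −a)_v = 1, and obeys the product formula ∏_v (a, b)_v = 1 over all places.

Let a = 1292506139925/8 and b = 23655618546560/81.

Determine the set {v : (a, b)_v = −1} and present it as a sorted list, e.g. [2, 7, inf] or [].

[2, 13]

(a, b) ≡ (26, 110) mod (ℚ^×)²; places V = {2, 3, 5, 7, 11, 13, ∞}.
(a,b)_3: α=4, u≡2; β=-4, v≡2 (mod 3); (2|3)=-1, (2|3)=-1; sign (−1)^0·-1^-4·-1^4 = +1.
(a,b)_5: α=2, u≡4; β=1, v≡2 (mod 5); (4|5)=+1, (2|5)=-1; sign (−1)^0·+1^1·-1^2 = +1.
(a,b)_11: α=2, u≡3; β=1, v≡10 (mod 11); (3|11)=+1, (10|11)=-1; sign (−1)^0·+1^1·-1^2 = +1.
(a,b)_∞: sgn(26)=+, sgn(110)=+, so +1.
(a,b)_13: α=3, u≡6; β=4, v≡2 (mod 13); (6|13)=-1, (2|13)=-1; sign (−1)^0·-1^4·-1^3 = -1.
(a,b)_7: α=4, u≡3; β=6, v≡3 (mod 7); (3|7)=-1, (3|7)=-1; sign (−1)^0·-1^6·-1^4 = +1.
(a,b)_2: α=-3, β=7; u≡5, v≡7 (mod 8); ε(u)ε(v)=0·1, αω(v)=-3·0, βω(u)=7·1; sum ≡ 1  ⇒  -1.
(26, 110 / ℚ) ramifies at {2, 13}: a division algebra.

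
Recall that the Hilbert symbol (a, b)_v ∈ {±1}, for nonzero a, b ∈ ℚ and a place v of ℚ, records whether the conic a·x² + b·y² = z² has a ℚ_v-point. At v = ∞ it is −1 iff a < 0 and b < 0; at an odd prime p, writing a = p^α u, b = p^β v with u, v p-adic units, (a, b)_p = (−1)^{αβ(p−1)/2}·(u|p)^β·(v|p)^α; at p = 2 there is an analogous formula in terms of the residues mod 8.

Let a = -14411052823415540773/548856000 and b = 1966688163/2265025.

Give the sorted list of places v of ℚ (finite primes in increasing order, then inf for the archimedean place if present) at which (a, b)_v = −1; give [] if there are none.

(a, b) ≡ (-455, 187) mod (ℚ^×)²; places V = {2, 3, 5, 7, 11, 13, 17, 23, 43, 47, 53, ∞}.
(a,b)_23: α=4, u≡20; β=2, v≡12 (mod 23); (20|23)=-1, (12|23)=+1; sign (−1)^0·-1^2·+1^4 = +1.
(a,b)_47: α=4, u≡38; β=2, v≡33 (mod 47); (38|47)=-1, (33|47)=-1; sign (−1)^0·-1^2·-1^4 = +1.
(a,b)_11: α=-2, u≡2; β=1, v≡6 (mod 11); (2|11)=-1, (6|11)=-1; sign (−1)^0·-1^1·-1^-2 = -1.
(a,b)_53: α=2, u≡32; β=0, v≡40 (mod 53); (32|53)=-1, (40|53)=+1; sign (−1)^0·-1^0·+1^2 = +1.
(a,b)_∞: sgn(-455)=−, sgn(187)=+, so +1.
(a,b)_17: α=2, u≡13; β=1, v≡7 (mod 17); (13|17)=+1, (7|17)=-1; sign (−1)^0·+1^1·-1^2 = +1.
(a,b)_13: α=1, u≡1; β=0, v≡7 (mod 13); (1|13)=+1, (7|13)=-1; sign (−1)^0·+1^0·-1^1 = -1.
(a,b)_2: α=-6, β=0; u≡1, v≡3 (mod 8); ε(u)ε(v)=0·1, αω(v)=-6·1, βω(u)=0·0; sum ≡ 0  ⇒  +1.
(a,b)_3: α=-4, u≡1; β=2, v≡1 (mod 3); (1|3)=+1, (1|3)=+1; sign (−1)^0·+1^2·+1^-4 = +1.
(a,b)_5: α=-3, u≡4; β=-2, v≡3 (mod 5); (4|5)=+1, (3|5)=-1; sign (−1)^0·+1^-2·-1^-3 = -1.
(a,b)_7: α=-1, u≡5; β=-2, v≡5 (mod 7); (5|7)=-1, (5|7)=-1; sign (−1)^0·-1^-2·-1^-1 = -1.
(a,b)_43: α=0, u≡32; β=-2, v≡41 (mod 43); (32|43)=-1, (41|43)=+1; sign (−1)^0·-1^-2·+1^0 = +1.
|Ram(-455, 187)| = 4, even; anisotropic at {5, 7, 11, 13}.

[5, 7, 11, 13]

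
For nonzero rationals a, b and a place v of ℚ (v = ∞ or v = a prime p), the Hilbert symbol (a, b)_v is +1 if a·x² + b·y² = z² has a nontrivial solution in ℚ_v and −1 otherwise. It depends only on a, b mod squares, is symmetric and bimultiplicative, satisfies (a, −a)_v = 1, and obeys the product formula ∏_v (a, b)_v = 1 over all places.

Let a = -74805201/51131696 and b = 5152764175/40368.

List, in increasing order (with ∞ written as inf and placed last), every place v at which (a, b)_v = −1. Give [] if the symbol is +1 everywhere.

(a, b) ≡ (-11, 1168869) mod (ℚ^×)²; places V = {2, 3, 5, 7, 11, 13, 17, 23, 29, 31, 41, 43, ∞}.
(a,b)_31: α=4, u≡8; β=0, v≡1 (mod 31); (8|31)=+1, (1|31)=+1; sign (−1)^0·+1^0·+1^4 = +1.
(a,b)_5: α=0, u≡4; β=2, v≡4 (mod 5); (4|5)=+1, (4|5)=+1; sign (−1)^0·+1^2·+1^0 = +1.
(a,b)_17: α=0, u≡11; β=1, v≡15 (mod 17); (11|17)=-1, (15|17)=+1; sign (−1)^0·-1^1·+1^0 = -1.
(a,b)_2: α=-4, β=-4; u≡5, v≡5 (mod 8); ε(u)ε(v)=0·0, αω(v)=-4·1, βω(u)=-4·1; sum ≡ 0  ⇒  +1.
(a,b)_3: α=4, u≡1; β=-1, v≡1 (mod 3); (1|3)=+1, (1|3)=+1; sign (−1)^0·+1^-1·+1^4 = +1.
(a,b)_13: α=0, u≡2; β=1, v≡8 (mod 13); (2|13)=-1, (8|13)=-1; sign (−1)^0·-1^1·-1^0 = -1.
(a,b)_7: α=-4, u≡6; β=0, v≡1 (mod 7); (6|7)=-1, (1|7)=+1; sign (−1)^0·-1^0·+1^-4 = +1.
(a,b)_29: α=0, u≡10; β=-2, v≡5 (mod 29); (10|29)=-1, (5|29)=+1; sign (−1)^0·-1^-2·+1^0 = +1.
(a,b)_11: α=-3, u≡6; β=0, v≡1 (mod 11); (6|11)=-1, (1|11)=+1; sign (−1)^0·-1^0·+1^-3 = +1.
(a,b)_23: α=0, u≡9; β=2, v≡2 (mod 23); (9|23)=+1, (2|23)=+1; sign (−1)^0·+1^2·+1^0 = +1.
(a,b)_43: α=0, u≡39; β=1, v≡32 (mod 43); (39|43)=-1, (32|43)=-1; sign (−1)^0·-1^1·-1^0 = -1.
(a,b)_∞: sgn(-11)=−, sgn(1168869)=+, so +1.
(a,b)_41: α=0, u≡11; β=1, v≡17 (mod 41); (11|41)=-1, (17|41)=-1; sign (−1)^0·-1^1·-1^0 = -1.
|Ram(-11, 1168869)| = 4, even; anisotropic at {13, 17, 41, 43}.

[13, 17, 41, 43]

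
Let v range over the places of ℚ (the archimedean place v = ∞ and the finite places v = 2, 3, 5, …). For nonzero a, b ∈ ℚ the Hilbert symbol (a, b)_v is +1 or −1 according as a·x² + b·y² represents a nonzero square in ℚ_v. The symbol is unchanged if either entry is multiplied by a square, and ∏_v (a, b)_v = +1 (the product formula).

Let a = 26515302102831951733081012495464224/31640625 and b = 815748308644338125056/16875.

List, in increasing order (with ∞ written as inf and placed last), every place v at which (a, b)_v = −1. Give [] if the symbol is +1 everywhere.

Mod squares: a ≡ 7106, b ≡ 1866243. Check v ∈ {∞, 2, 3, 5, 7, 11, 13, 17, 19, 23, 37, 43}.
v=2: v_2(a)=5, v_2(b)=8; units ≡ 1, 3 (mod 8); ε·ε+αω+βω = 0·1+5·1+8·0 ≡ 1  ⇒  (a,b)_2 = -1.
v=43: a=43^2·(≡36), b=43^1·(≡41) mod 43; (36|43)=+1, (41|43)=+1; (−1)^{2·1·21}·(+1)^1·(+1)^2 = +1.
v=23: a=23^2·(≡17), b=23^1·(≡11) mod 23; (17|23)=-1, (11|23)=-1; (−1)^{2·1·11}·(-1)^1·(-1)^2 = -1.
v=7: a=7^10·(≡1), b=7^4·(≡1) mod 7; (1|7)=+1, (1|7)=+1; (−1)^{10·4·3}·(+1)^4·(+1)^10 = +1.
v=19: a=19^3·(≡10), b=19^2·(≡4) mod 19; (10|19)=-1, (4|19)=+1; (−1)^{3·2·9}·(-1)^2·(+1)^3 = +1.
v=11: a=11^3·(≡2), b=11^2·(≡3) mod 11; (2|11)=-1, (3|11)=+1; (−1)^{3·2·5}·(-1)^2·(+1)^3 = +1.
v=17: a=17^5·(≡10), b=17^3·(≡14) mod 17; (10|17)=-1, (14|17)=-1; (−1)^{5·3·8}·(-1)^3·(-1)^5 = +1.
v=37: a=37^2·(≡15), b=37^1·(≡2) mod 37; (15|37)=-1, (2|37)=-1; (−1)^{2·1·18}·(-1)^1·(-1)^2 = -1.
v=5: a=5^-8·(≡4), b=5^-4·(≡3) mod 5; (4|5)=+1, (3|5)=-1; (−1)^{-8·-4·2}·(+1)^-4·(-1)^-8 = +1.
v=∞: 7106 > 0 and 1866243 > 0  ⇒  (a,b)_∞ = +1.
v=13: a=13^2·(≡8), b=13^2·(≡6) mod 13; (8|13)=-1, (6|13)=-1; (−1)^{2·2·6}·(-1)^2·(-1)^2 = +1.
v=3: a=3^-4·(≡2), b=3^-3·(≡1) mod 3; (2|3)=-1, (1|3)=+1; (−1)^{-4·-3·1}·(-1)^-3·(+1)^-4 = -1.
Ram(7106, 1866243) = {2, 3, 23, 37}; no ℚ_2-point on the conic.

[2, 3, 23, 37]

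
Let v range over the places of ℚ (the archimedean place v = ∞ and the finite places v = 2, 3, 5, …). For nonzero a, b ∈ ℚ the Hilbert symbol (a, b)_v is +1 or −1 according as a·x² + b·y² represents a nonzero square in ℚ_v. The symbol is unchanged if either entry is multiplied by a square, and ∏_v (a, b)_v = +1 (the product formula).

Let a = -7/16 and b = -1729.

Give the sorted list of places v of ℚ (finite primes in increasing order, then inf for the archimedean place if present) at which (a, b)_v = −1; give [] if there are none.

[7, 13, 19, inf]

(a, b) ≡ (-7, -1729) mod (ℚ^×)²; places V = {2, 7, 13, 19, ∞}.
(a,b)_19: α=0, u≡15; β=1, v≡4 (mod 19); (15|19)=-1, (4|19)=+1; sign (−1)^0·-1^1·+1^0 = -1.
(a,b)_13: α=0, u≡2; β=1, v≡10 (mod 13); (2|13)=-1, (10|13)=+1; sign (−1)^0·-1^1·+1^0 = -1.
(a,b)_∞: sgn(-7)=−, sgn(-1729)=−, so -1.
(a,b)_7: α=1, u≡3; β=1, v≡5 (mod 7); (3|7)=-1, (5|7)=-1; sign (−1)^1·-1^1·-1^1 = -1.
(a,b)_2: α=-4, β=0; u≡1, v≡7 (mod 8); ε(u)ε(v)=0·1, αω(v)=-4·0, βω(u)=0·0; sum ≡ 0  ⇒  +1.
(-7, -1729 / ℚ) ramifies at {7, 13, 19, ∞}: a division algebra.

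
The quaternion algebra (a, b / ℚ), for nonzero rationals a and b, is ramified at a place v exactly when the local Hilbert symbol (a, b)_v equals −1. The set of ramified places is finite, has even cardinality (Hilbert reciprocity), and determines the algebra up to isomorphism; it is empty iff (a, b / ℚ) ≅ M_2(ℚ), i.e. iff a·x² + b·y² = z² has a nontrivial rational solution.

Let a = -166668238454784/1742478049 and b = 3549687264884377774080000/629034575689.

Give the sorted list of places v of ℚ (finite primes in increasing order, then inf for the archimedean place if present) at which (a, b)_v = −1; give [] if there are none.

(a, b) ≡ (-72726, 17) mod (ℚ^×)²; places V = {2, 3, 5, 7, 11, 13, 17, 19, 23, 31, ∞}.
(a,b)_17: α=3, u≡14; β=5, v≡1 (mod 17); (14|17)=-1, (1|17)=+1; sign (−1)^0·-1^5·+1^3 = -1.
(a,b)_31: α=1, u≡2; β=2, v≡12 (mod 31); (2|31)=+1, (12|31)=-1; sign (−1)^0·+1^2·-1^1 = -1.
(a,b)_13: α=-6, u≡9; β=-6, v≡10 (mod 13); (9|13)=+1, (10|13)=+1; sign (−1)^0·+1^-6·+1^-6 = +1.
(a,b)_5: α=0, u≡4; β=4, v≡2 (mod 5); (4|5)=+1, (2|5)=-1; sign (−1)^0·+1^4·-1^0 = +1.
(a,b)_19: α=-2, u≡9; β=-4, v≡16 (mod 19); (9|19)=+1, (16|19)=+1; sign (−1)^0·+1^-4·+1^-2 = +1.
(a,b)_11: α=2, u≡2; β=2, v≡10 (mod 11); (2|11)=-1, (10|11)=-1; sign (−1)^0·-1^2·-1^2 = +1.
(a,b)_∞: sgn(-72726)=−, sgn(17)=+, so +1.
(a,b)_7: α=0, u≡1; β=2, v≡6 (mod 7); (1|7)=+1, (6|7)=-1; sign (−1)^0·+1^2·-1^0 = +1.
(a,b)_3: α=1, u≡1; β=4, v≡2 (mod 3); (1|3)=+1, (2|3)=-1; sign (−1)^0·+1^4·-1^1 = -1.
(a,b)_23: α=1, u≡13; β=2, v≡22 (mod 23); (13|23)=+1, (22|23)=-1; sign (−1)^0·+1^2·-1^1 = -1.
(a,b)_2: α=17, β=14; u≡5, v≡1 (mod 8); ε(u)ε(v)=0·0, αω(v)=17·0, βω(u)=14·1; sum ≡ 0  ⇒  +1.
Ram(-72726, 17) = {3, 17, 23, 31}; no ℚ_3-point on the conic.

[3, 17, 23, 31]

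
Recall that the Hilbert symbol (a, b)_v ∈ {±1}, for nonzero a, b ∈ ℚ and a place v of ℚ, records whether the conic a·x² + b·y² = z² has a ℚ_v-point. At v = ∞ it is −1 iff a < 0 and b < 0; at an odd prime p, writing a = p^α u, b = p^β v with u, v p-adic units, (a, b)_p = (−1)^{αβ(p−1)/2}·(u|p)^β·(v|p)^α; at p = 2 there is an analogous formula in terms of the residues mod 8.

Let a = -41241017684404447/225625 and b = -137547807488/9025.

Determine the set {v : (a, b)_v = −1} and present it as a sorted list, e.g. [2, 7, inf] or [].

(a, b) ≡ (-7, -64883) mod (ℚ^×)²; places V = {2, 5, 7, 13, 19, 23, 31, ∞}.
(a,b)_∞: sgn(-7)=−, sgn(-64883)=−, so -1.
(a,b)_5: α=-4, u≡3; β=-2, v≡2 (mod 5); (3|5)=-1, (2|5)=-1; sign (−1)^0·-1^-2·-1^-4 = +1.
(a,b)_2: α=0, β=8; u≡1, v≡5 (mod 8); ε(u)ε(v)=0·0, αω(v)=0·1, βω(u)=8·0; sum ≡ 0  ⇒  +1.
(a,b)_31: α=2, u≡17; β=1, v≡27 (mod 31); (17|31)=-1, (27|31)=-1; sign (−1)^0·-1^1·-1^2 = -1.
(a,b)_13: α=6, u≡6; β=3, v≡4 (mod 13); (6|13)=-1, (4|13)=+1; sign (−1)^0·-1^3·+1^6 = -1.
(a,b)_23: α=2, u≡13; β=1, v≡18 (mod 23); (13|23)=+1, (18|23)=+1; sign (−1)^0·+1^1·+1^2 = +1.
(a,b)_7: α=5, u≡6; β=3, v≡5 (mod 7); (6|7)=-1, (5|7)=-1; sign (−1)^1·-1^3·-1^5 = -1.
(a,b)_19: α=-2, u≡8; β=-2, v≡10 (mod 19); (8|19)=-1, (10|19)=-1; sign (−1)^0·-1^-2·-1^-2 = +1.
|Ram(-7, -64883)| = 4, even; anisotropic at {7, 13, 31, ∞}.

[7, 13, 31, inf]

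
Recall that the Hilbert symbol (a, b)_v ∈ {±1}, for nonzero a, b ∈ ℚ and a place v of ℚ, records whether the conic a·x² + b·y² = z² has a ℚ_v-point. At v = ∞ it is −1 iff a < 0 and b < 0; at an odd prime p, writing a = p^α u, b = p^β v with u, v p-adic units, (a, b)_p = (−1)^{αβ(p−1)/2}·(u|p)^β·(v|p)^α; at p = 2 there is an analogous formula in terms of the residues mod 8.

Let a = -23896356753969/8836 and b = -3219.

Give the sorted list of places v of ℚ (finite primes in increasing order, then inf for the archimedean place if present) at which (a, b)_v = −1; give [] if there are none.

Mod squares: a ≡ -2507601, b ≡ -3219. Check v ∈ {∞, 2, 3, 7, 19, 29, 37, 41, 47}.
v=2: v_2(a)=-2, v_2(b)=0; units ≡ 7, 5 (mod 8); ε·ε+αω+βω = 1·0+-2·1+0·0 ≡ 0  ⇒  (a,b)_2 = +1.
v=47: a=47^-2·(≡25), b=47^0·(≡24) mod 47; (25|47)=+1, (24|47)=+1; (−1)^{-2·0·23}·(+1)^0·(+1)^-2 = +1.
v=29: a=29^1·(≡5), b=29^1·(≡5) mod 29; (5|29)=+1, (5|29)=+1; (−1)^{1·1·14}·(+1)^1·(+1)^1 = +1.
v=7: a=7^6·(≡4), b=7^0·(≡1) mod 7; (4|7)=+1, (1|7)=+1; (−1)^{6·0·3}·(+1)^0·(+1)^6 = +1.
v=3: a=3^5·(≡2), b=3^1·(≡1) mod 3; (2|3)=-1, (1|3)=+1; (−1)^{5·1·1}·(-1)^1·(+1)^5 = +1.
v=∞: -2507601 < 0 and -3219 < 0  ⇒  (a,b)_∞ = -1.
v=41: a=41^1·(≡11), b=41^0·(≡20) mod 41; (11|41)=-1, (20|41)=+1; (−1)^{1·0·20}·(-1)^0·(+1)^1 = +1.
v=19: a=19^1·(≡13), b=19^0·(≡11) mod 19; (13|19)=-1, (11|19)=+1; (−1)^{1·0·9}·(-1)^0·(+1)^1 = +1.
v=37: a=37^1·(≡10), b=37^1·(≡24) mod 37; (10|37)=+1, (24|37)=-1; (−1)^{1·1·18}·(+1)^1·(-1)^1 = -1.
|Ram(-2507601, -3219)| = 2, even; anisotropic at {37, ∞}.

[37, inf]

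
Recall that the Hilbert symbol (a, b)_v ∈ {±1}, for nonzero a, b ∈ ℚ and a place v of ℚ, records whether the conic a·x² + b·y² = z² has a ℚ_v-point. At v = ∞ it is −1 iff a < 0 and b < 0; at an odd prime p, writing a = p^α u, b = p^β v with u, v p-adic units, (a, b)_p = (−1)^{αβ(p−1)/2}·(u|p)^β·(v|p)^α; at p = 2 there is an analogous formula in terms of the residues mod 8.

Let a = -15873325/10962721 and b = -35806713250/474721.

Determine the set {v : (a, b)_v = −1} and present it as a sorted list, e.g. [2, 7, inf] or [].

[5, inf]

(a, b) ≡ (-13, -4930) mod (ℚ^×)²; places V = {2, 5, 7, 11, 13, 17, 29, 43, 53, ∞}.
(a,b)_5: α=2, u≡2; β=3, v≡4 (mod 5); (2|5)=-1, (4|5)=+1; sign (−1)^0·-1^3·+1^2 = -1.
(a,b)_11: α=-2, u≡1; β=2, v≡3 (mod 11); (1|11)=+1, (3|11)=+1; sign (−1)^0·+1^2·+1^-2 = +1.
(a,b)_17: α=2, u≡15; β=1, v≡16 (mod 17); (15|17)=+1, (16|17)=+1; sign (−1)^0·+1^1·+1^2 = +1.
(a,b)_43: α=-2, u≡18; β=0, v≡16 (mod 43); (18|43)=-1, (16|43)=+1; sign (−1)^0·-1^0·+1^-2 = +1.
(a,b)_53: α=0, u≡13; β=-2, v≡36 (mod 53); (13|53)=+1, (36|53)=+1; sign (−1)^0·+1^-2·+1^0 = +1.
(a,b)_∞: sgn(-13)=−, sgn(-4930)=−, so -1.
(a,b)_13: α=3, u≡1; β=-2, v≡4 (mod 13); (1|13)=+1, (4|13)=+1; sign (−1)^0·+1^-2·+1^3 = +1.
(a,b)_29: α=0, u≡22; β=1, v≡24 (mod 29); (22|29)=+1, (24|29)=+1; sign (−1)^0·+1^1·+1^0 = +1.
(a,b)_7: α=-2, u≡4; β=4, v≡6 (mod 7); (4|7)=+1, (6|7)=-1; sign (−1)^0·+1^4·-1^-2 = +1.
(a,b)_2: α=0, β=1; u≡3, v≡7 (mod 8); ε(u)ε(v)=1·1, αω(v)=0·0, βω(u)=1·1; sum ≡ 0  ⇒  +1.
(-13, -4930 / ℚ) ramifies at {5, ∞}: a division algebra.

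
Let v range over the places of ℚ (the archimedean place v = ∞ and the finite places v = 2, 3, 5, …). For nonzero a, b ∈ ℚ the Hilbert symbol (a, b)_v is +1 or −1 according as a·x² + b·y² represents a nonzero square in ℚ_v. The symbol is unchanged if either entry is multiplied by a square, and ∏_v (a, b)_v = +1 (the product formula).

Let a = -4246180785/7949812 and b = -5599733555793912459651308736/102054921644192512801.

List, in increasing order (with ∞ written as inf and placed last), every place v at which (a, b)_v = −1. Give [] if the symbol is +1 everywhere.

[7, 11, 13, inf]

(a, b) ≡ (-5005, -11) mod (ℚ^×)²; places V = {2, 3, 5, 7, 11, 13, 17, 23, 41, ∞}.
(a,b)_∞: sgn(-5005)=−, sgn(-11)=−, so -1.
(a,b)_3: α=8, u≡2; β=24, v≡1 (mod 3); (2|3)=-1, (1|3)=+1; sign (−1)^0·-1^24·+1^8 = +1.
(a,b)_41: α=2, u≡30; β=6, v≡27 (mod 41); (30|41)=-1, (27|41)=-1; sign (−1)^0·-1^6·-1^2 = +1.
(a,b)_13: α=-1, u≡6; β=-4, v≡2 (mod 13); (6|13)=-1, (2|13)=-1; sign (−1)^0·-1^-4·-1^-1 = -1.
(a,b)_23: α=-2, u≡8; β=-6, v≡8 (mod 23); (8|23)=+1, (8|23)=+1; sign (−1)^0·+1^-6·+1^-2 = +1.
(a,b)_2: α=-2, β=6; u≡3, v≡5 (mod 8); ε(u)ε(v)=1·0, αω(v)=-2·1, βω(u)=6·1; sum ≡ 0  ⇒  +1.
(a,b)_5: α=1, u≡4; β=0, v≡4 (mod 5); (4|5)=+1, (4|5)=+1; sign (−1)^0·+1^0·+1^1 = +1.
(a,b)_17: α=-2, u≡6; β=-6, v≡11 (mod 17); (6|17)=-1, (11|17)=-1; sign (−1)^0·-1^-6·-1^-2 = +1.
(a,b)_7: α=1, u≡3; β=2, v≡6 (mod 7); (3|7)=-1, (6|7)=-1; sign (−1)^0·-1^2·-1^1 = -1.
(a,b)_11: α=1, u≡10; β=3, v≡7 (mod 11); (10|11)=-1, (7|11)=-1; sign (−1)^1·-1^3·-1^1 = -1.
|Ram(-5005, -11)| = 4, even; anisotropic at {7, 11, 13, ∞}.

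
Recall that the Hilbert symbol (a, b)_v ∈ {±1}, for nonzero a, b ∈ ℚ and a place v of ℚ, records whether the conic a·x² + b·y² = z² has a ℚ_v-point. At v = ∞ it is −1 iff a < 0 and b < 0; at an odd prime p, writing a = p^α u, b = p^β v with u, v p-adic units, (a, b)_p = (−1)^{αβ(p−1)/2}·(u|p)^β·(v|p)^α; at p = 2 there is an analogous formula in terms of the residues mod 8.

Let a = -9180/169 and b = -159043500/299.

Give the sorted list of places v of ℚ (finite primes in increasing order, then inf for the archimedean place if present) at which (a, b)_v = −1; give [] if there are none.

[3, 5, 13, 17, 23, inf]

(a, b) ≡ (-255, -5870865) mod (ℚ^×)²; places V = {2, 3, 5, 7, 11, 13, 17, 23, ∞}.
(a,b)_3: α=3, u≡2; β=5, v≡2 (mod 3); (2|3)=-1, (2|3)=-1; sign (−1)^1·-1^5·-1^3 = -1.
(a,b)_2: α=2, β=2; u≡1, v≡7 (mod 8); ε(u)ε(v)=0·1, αω(v)=2·0, βω(u)=2·0; sum ≡ 0  ⇒  +1.
(a,b)_13: α=-2, u≡11; β=-1, v≡6 (mod 13); (11|13)=-1, (6|13)=-1; sign (−1)^0·-1^-1·-1^-2 = -1.
(a,b)_7: α=0, u≡4; β=1, v≡6 (mod 7); (4|7)=+1, (6|7)=-1; sign (−1)^0·+1^1·-1^0 = +1.
(a,b)_23: α=0, u≡14; β=-1, v≡11 (mod 23); (14|23)=-1, (11|23)=-1; sign (−1)^0·-1^-1·-1^0 = -1.
(a,b)_5: α=1, u≡1; β=3, v≡3 (mod 5); (1|5)=+1, (3|5)=-1; sign (−1)^0·+1^3·-1^1 = -1.
(a,b)_∞: sgn(-255)=−, sgn(-5870865)=−, so -1.
(a,b)_11: α=0, u≡4; β=1, v≡5 (mod 11); (4|11)=+1, (5|11)=+1; sign (−1)^0·+1^1·+1^0 = +1.
(a,b)_17: α=1, u≡13; β=1, v≡11 (mod 17); (13|17)=+1, (11|17)=-1; sign (−1)^0·+1^1·-1^1 = -1.
Ram(-255, -5870865) = {3, 5, 13, 17, 23, ∞}; no ℚ_3-point on the conic.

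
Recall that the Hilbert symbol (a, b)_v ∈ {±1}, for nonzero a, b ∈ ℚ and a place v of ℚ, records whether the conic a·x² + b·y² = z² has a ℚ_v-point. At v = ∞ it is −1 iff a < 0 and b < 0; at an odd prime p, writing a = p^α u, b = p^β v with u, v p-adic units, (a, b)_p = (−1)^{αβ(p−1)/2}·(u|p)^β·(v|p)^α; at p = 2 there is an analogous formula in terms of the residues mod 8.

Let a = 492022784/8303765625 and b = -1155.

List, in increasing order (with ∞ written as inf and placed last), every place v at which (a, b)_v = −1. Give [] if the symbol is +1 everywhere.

[3, 11]

(a, b) ≡ (11, -1155) mod (ℚ^×)²; places V = {2, 3, 5, 7, 11, 19, ∞}.
(a,b)_5: α=-6, u≡4; β=1, v≡4 (mod 5); (4|5)=+1, (4|5)=+1; sign (−1)^0·+1^1·+1^-6 = +1.
(a,b)_7: α=0, u≡1; β=1, v≡3 (mod 7); (1|7)=+1, (3|7)=-1; sign (−1)^0·+1^1·-1^0 = +1.
(a,b)_2: α=10, β=0; u≡3, v≡5 (mod 8); ε(u)ε(v)=1·0, αω(v)=10·1, βω(u)=0·1; sum ≡ 0  ⇒  +1.
(a,b)_19: α=2, u≡17; β=0, v≡4 (mod 19); (17|19)=+1, (4|19)=+1; sign (−1)^0·+1^0·+1^2 = +1.
(a,b)_3: α=-12, u≡2; β=1, v≡2 (mod 3); (2|3)=-1, (2|3)=-1; sign (−1)^0·-1^1·-1^-12 = -1.
(a,b)_∞: sgn(11)=+, sgn(-1155)=−, so +1.
(a,b)_11: α=3, u≡9; β=1, v≡5 (mod 11); (9|11)=+1, (5|11)=+1; sign (−1)^1·+1^1·+1^3 = -1.
(11, -1155 / ℚ) ramifies at {3, 11}: a division algebra.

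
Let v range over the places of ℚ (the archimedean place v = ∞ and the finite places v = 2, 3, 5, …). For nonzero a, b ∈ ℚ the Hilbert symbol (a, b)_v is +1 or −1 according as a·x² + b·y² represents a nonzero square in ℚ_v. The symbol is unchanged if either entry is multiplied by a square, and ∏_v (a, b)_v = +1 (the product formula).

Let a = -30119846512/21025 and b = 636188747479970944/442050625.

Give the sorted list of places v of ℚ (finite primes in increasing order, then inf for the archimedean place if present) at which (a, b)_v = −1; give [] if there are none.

Mod squares: a ≡ -7, b ≡ 1426. Check v ∈ {∞, 2, 5, 7, 23, 29, 31}.
v=31: a=31^2·(≡29), b=31^3·(≡23) mod 31; (29|31)=-1, (23|31)=-1; (−1)^{2·3·15}·(-1)^3·(-1)^2 = -1.
v=2: v_2(a)=4, v_2(b)=7; units ≡ 1, 1 (mod 8); ε·ε+αω+βω = 0·0+4·0+7·0 ≡ 0  ⇒  (a,b)_2 = +1.
v=29: a=29^-2·(≡7), b=29^-4·(≡4) mod 29; (7|29)=+1, (4|29)=+1; (−1)^{-2·-4·14}·(+1)^-4·(+1)^-2 = +1.
v=5: a=5^-2·(≡3), b=5^-4·(≡4) mod 5; (3|5)=-1, (4|5)=+1; (−1)^{-2·-4·2}·(-1)^-4·(+1)^-2 = +1.
v=7: a=7^1·(≡5), b=7^2·(≡5) mod 7; (5|7)=-1, (5|7)=-1; (−1)^{1·2·3}·(-1)^2·(-1)^1 = -1.
v=∞: -7 < 0 and 1426 > 0  ⇒  (a,b)_∞ = +1.
v=23: a=23^4·(≡18), b=23^7·(≡3) mod 23; (18|23)=+1, (3|23)=+1; (−1)^{4·7·11}·(+1)^7·(+1)^4 = +1.
Ram(-7, 1426) = {7, 31}; no ℚ_7-point on the conic.

[7, 31]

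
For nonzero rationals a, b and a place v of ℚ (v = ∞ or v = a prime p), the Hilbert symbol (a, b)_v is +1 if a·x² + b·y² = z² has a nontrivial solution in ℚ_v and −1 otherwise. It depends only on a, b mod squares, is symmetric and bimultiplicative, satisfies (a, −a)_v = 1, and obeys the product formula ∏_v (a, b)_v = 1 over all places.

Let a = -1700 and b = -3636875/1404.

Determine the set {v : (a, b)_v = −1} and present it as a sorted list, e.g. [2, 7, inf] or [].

[2, inf]

Mod squares: a ≡ -17, b ≡ -429. Check v ∈ {∞, 2, 3, 5, 11, 13, 17, 23}.
v=2: v_2(a)=2, v_2(b)=-2; units ≡ 7, 3 (mod 8); ε·ε+αω+βω = 1·1+2·1+-2·0 ≡ 1  ⇒  (a,b)_2 = -1.
v=13: a=13^0·(≡3), b=13^-1·(≡11) mod 13; (3|13)=+1, (11|13)=-1; (−1)^{0·-1·6}·(+1)^-1·(-1)^0 = +1.
v=11: a=11^0·(≡5), b=11^1·(≡5) mod 11; (5|11)=+1, (5|11)=+1; (−1)^{0·1·5}·(+1)^1·(+1)^0 = +1.
v=3: a=3^0·(≡1), b=3^-3·(≡1) mod 3; (1|3)=+1, (1|3)=+1; (−1)^{0·-3·1}·(+1)^-3·(+1)^0 = +1.
v=17: a=17^1·(≡2), b=17^0·(≡2) mod 17; (2|17)=+1, (2|17)=+1; (−1)^{1·0·8}·(+1)^0·(+1)^1 = +1.
v=5: a=5^2·(≡2), b=5^4·(≡4) mod 5; (2|5)=-1, (4|5)=+1; (−1)^{2·4·2}·(-1)^4·(+1)^2 = +1.
v=23: a=23^0·(≡2), b=23^2·(≡2) mod 23; (2|23)=+1, (2|23)=+1; (−1)^{0·2·11}·(+1)^2·(+1)^0 = +1.
v=∞: -17 < 0 and -429 < 0  ⇒  (a,b)_∞ = -1.
Ram(-17, -429) = {2, ∞}; no ℚ_2-point on the conic.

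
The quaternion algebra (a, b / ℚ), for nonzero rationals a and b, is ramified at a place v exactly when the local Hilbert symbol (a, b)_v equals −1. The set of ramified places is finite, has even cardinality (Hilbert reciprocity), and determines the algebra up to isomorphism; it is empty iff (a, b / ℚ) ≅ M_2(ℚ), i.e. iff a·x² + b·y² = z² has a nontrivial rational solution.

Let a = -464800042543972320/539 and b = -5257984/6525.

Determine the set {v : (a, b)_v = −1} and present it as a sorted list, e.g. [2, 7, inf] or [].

(a, b) ≡ (-73370, -595631) mod (ℚ^×)²; places V = {2, 3, 5, 7, 11, 19, 23, 29, 41, 47, ∞}.
(a,b)_2: α=5, β=8; u≡3, v≡1 (mod 8); ε(u)ε(v)=1·0, αω(v)=5·0, βω(u)=8·1; sum ≡ 0  ⇒  +1.
(a,b)_7: α=-2, u≡1; β=0, v≡3 (mod 7); (1|7)=+1, (3|7)=-1; sign (−1)^0·+1^0·-1^-2 = +1.
(a,b)_11: α=-1, u≡7; β=0, v≡8 (mod 11); (7|11)=-1, (8|11)=-1; sign (−1)^0·-1^0·-1^-1 = -1.
(a,b)_19: α=4, u≡8; β=1, v≡7 (mod 19); (8|19)=-1, (7|19)=+1; sign (−1)^0·-1^1·+1^4 = -1.
(a,b)_23: α=1, u≡14; β=1, v≡18 (mod 23); (14|23)=-1, (18|23)=+1; sign (−1)^1·-1^1·+1^1 = +1.
(a,b)_47: α=2, u≡13; β=1, v≡25 (mod 47); (13|47)=-1, (25|47)=+1; sign (−1)^0·-1^1·+1^2 = -1.
(a,b)_3: α=2, u≡1; β=-2, v≡1 (mod 3); (1|3)=+1, (1|3)=+1; sign (−1)^0·+1^-2·+1^2 = +1.
(a,b)_∞: sgn(-73370)=−, sgn(-595631)=−, so -1.
(a,b)_5: α=1, u≡4; β=-2, v≡1 (mod 5); (4|5)=+1, (1|5)=+1; sign (−1)^0·+1^-2·+1^1 = +1.
(a,b)_41: α=2, u≡36; β=0, v≡17 (mod 41); (36|41)=+1, (17|41)=-1; sign (−1)^0·+1^0·-1^2 = +1.
(a,b)_29: α=1, u≡9; β=-1, v≡24 (mod 29); (9|29)=+1, (24|29)=+1; sign (−1)^0·+1^-1·+1^1 = +1.
|Ram(-73370, -595631)| = 4, even; anisotropic at {11, 19, 47, ∞}.

[11, 19, 47, inf]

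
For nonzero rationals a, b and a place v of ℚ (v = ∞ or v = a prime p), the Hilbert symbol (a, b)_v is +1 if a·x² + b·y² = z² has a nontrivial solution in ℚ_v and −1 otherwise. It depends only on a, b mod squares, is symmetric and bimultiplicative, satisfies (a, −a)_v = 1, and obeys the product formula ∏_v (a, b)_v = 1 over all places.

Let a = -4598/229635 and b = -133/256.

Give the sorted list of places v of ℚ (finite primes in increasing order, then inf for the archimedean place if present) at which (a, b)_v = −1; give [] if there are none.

[5, inf]

(a, b) ≡ (-1330, -133) mod (ℚ^×)²; places V = {2, 3, 5, 7, 11, 19, ∞}.
(a,b)_3: α=-8, u≡2; β=0, v≡2 (mod 3); (2|3)=-1, (2|3)=-1; sign (−1)^0·-1^0·-1^-8 = +1.
(a,b)_19: α=1, u≡5; β=1, v≡14 (mod 19); (5|19)=+1, (14|19)=-1; sign (−1)^1·+1^1·-1^1 = +1.
(a,b)_7: α=-1, u≡5; β=1, v≡4 (mod 7); (5|7)=-1, (4|7)=+1; sign (−1)^1·-1^1·+1^-1 = +1.
(a,b)_5: α=-1, u≡1; β=0, v≡2 (mod 5); (1|5)=+1, (2|5)=-1; sign (−1)^0·+1^0·-1^-1 = -1.
(a,b)_2: α=1, β=-8; u≡7, v≡3 (mod 8); ε(u)ε(v)=1·1, αω(v)=1·1, βω(u)=-8·0; sum ≡ 0  ⇒  +1.
(a,b)_∞: sgn(-1330)=−, sgn(-133)=−, so -1.
(a,b)_11: α=2, u≡5; β=0, v≡7 (mod 11); (5|11)=+1, (7|11)=-1; sign (−1)^0·+1^0·-1^2 = +1.
Ram(-1330, -133) = {5, ∞}; no ℚ_5-point on the conic.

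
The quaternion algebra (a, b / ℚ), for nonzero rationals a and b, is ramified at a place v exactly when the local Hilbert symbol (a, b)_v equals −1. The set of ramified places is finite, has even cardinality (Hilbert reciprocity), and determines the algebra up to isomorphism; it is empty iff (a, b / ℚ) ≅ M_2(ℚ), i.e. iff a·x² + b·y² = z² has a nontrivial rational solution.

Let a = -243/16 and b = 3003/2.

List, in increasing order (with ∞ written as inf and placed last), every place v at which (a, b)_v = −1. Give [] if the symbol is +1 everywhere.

(a, b) ≡ (-3, 6006) mod (ℚ^×)²; places V = {2, 3, 7, 11, 13, ∞}.
(a,b)_7: α=0, u≡1; β=1, v≡1 (mod 7); (1|7)=+1, (1|7)=+1; sign (−1)^0·+1^1·+1^0 = +1.
(a,b)_13: α=0, u≡10; β=1, v≡5 (mod 13); (10|13)=+1, (5|13)=-1; sign (−1)^0·+1^1·-1^0 = +1.
(a,b)_3: α=5, u≡2; β=1, v≡1 (mod 3); (2|3)=-1, (1|3)=+1; sign (−1)^1·-1^1·+1^5 = +1.
(a,b)_∞: sgn(-3)=−, sgn(6006)=+, so +1.
(a,b)_11: α=0, u≡2; β=1, v≡10 (mod 11); (2|11)=-1, (10|11)=-1; sign (−1)^0·-1^1·-1^0 = -1.
(a,b)_2: α=-4, β=-1; u≡5, v≡3 (mod 8); ε(u)ε(v)=0·1, αω(v)=-4·1, βω(u)=-1·1; sum ≡ 1  ⇒  -1.
Ram(-3, 6006) = {2, 11}; no ℚ_2-point on the conic.

[2, 11]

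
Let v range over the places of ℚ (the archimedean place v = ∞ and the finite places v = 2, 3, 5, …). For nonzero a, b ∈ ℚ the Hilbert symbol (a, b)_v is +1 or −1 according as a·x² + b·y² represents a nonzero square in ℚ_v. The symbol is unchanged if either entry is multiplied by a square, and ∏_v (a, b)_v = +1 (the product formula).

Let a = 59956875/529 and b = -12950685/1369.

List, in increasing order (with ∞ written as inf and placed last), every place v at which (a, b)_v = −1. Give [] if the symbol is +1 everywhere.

[2, 19]

(a, b) ≡ (10659, -17765) mod (ℚ^×)²; places V = {2, 3, 5, 11, 17, 19, 23, 37, ∞}.
(a,b)_∞: sgn(10659)=+, sgn(-17765)=−, so +1.
(a,b)_5: α=4, u≡4; β=1, v≡2 (mod 5); (4|5)=+1, (2|5)=-1; sign (−1)^0·+1^1·-1^4 = +1.
(a,b)_3: α=3, u≡1; β=6, v≡1 (mod 3); (1|3)=+1, (1|3)=+1; sign (−1)^0·+1^6·+1^3 = +1.
(a,b)_23: α=-2, u≡15; β=0, v≡11 (mod 23); (15|23)=-1, (11|23)=-1; sign (−1)^0·-1^0·-1^-2 = +1.
(a,b)_17: α=1, u≡2; β=1, v≡15 (mod 17); (2|17)=+1, (15|17)=+1; sign (−1)^0·+1^1·+1^1 = +1.
(a,b)_37: α=0, u≡7; β=-2, v≡18 (mod 37); (7|37)=+1, (18|37)=-1; sign (−1)^0·+1^-2·-1^0 = +1.
(a,b)_19: α=1, u≡3; β=1, v≡10 (mod 19); (3|19)=-1, (10|19)=-1; sign (−1)^1·-1^1·-1^1 = -1.
(a,b)_11: α=1, u≡4; β=1, v≡10 (mod 11); (4|11)=+1, (10|11)=-1; sign (−1)^1·+1^1·-1^1 = +1.
(a,b)_2: α=0, β=0; u≡3, v≡3 (mod 8); ε(u)ε(v)=1·1, αω(v)=0·1, βω(u)=0·1; sum ≡ 1  ⇒  -1.
(10659, -17765 / ℚ) ramifies at {2, 19}: a division algebra.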